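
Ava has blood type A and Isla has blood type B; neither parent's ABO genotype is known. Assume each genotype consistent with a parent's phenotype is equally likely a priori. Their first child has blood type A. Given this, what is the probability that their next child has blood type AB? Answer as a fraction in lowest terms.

5/12

Possible genotypes: Ava ∈ {AA, AO}; Isla ∈ {BB, BO}.
Weight each parental genotype pair by prior × P(type-A child):
  AA × BO: posterior weight 2/3; P(next child type AB) = 1/2.
  AO × BO: posterior weight 1/3; P(next child type AB) = 1/4.
Weighted sum = 5/12.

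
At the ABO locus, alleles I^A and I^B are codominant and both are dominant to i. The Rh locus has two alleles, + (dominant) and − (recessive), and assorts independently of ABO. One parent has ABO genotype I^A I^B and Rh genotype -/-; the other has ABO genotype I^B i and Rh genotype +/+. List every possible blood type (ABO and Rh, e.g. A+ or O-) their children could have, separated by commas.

A+, B+, AB+

Gametes from I^A I^B × I^B i give offspring ABO genotypes I^A I^B, I^A i, I^B I^B, I^B i, i.e. phenotypes A, B, AB.
Rh cross -/- × +/+ → phenotypes Rh+.
Combining independently: A+, B+, AB+.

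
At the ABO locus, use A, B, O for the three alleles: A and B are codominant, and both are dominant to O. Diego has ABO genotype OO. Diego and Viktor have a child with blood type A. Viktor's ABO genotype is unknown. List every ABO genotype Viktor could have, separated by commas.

For each candidate genotype of Viktor, check whether crossing it with OO can produce every observed child phenotype.
  AA → possible child types {A} ✓
  AB → possible child types {A, B} ✓
  AO → possible child types {O, A} ✓
  BB → possible child types {B} ✗
  BO → possible child types {O, B} ✗
  OO → possible child types {O} ✗

AA, AB, AO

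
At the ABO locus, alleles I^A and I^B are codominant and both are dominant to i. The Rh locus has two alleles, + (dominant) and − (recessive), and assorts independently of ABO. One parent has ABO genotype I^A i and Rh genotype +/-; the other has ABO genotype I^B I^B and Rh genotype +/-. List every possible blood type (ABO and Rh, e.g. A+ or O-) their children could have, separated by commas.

B+, B-, AB+, AB-

Gametes from I^A i × I^B I^B give offspring ABO genotypes I^A I^B, I^B i, i.e. phenotypes B, AB.
Rh cross +/- × +/- → phenotypes Rh+, Rh-.
Combining independently: B+, B-, AB+, AB-.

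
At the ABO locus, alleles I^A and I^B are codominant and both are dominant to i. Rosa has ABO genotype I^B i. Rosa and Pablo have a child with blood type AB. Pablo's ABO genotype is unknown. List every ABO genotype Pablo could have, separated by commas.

For each candidate genotype of Pablo, check whether crossing it with I^B i can produce every observed child phenotype.
  I^A I^A → possible child types {A, AB} ✓
  I^A I^B → possible child types {A, B, AB} ✓
  I^A i → possible child types {O, A, B, AB} ✓
  I^B I^B → possible child types {B} ✗
  I^B i → possible child types {O, B} ✗
  i i → possible child types {O, B} ✗

I^A I^A, I^A I^B, I^A i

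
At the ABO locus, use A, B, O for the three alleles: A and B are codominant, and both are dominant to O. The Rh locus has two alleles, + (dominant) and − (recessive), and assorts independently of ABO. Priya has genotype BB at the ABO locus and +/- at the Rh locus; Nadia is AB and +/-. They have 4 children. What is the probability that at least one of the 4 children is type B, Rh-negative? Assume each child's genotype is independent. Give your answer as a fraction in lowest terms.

ABO cross BB × AB → 1/2 B, 1/2 AB.
Rh cross +/- × +/- → 3/4 Rh+, 1/4 Rh-; so P(type B, Rh-negative) = 1/2 × 1/4 = 1/8 per child.
P(none) = (7/8)^4 = 2401/4096; P(at least one) = 1 − 2401/4096 = 1695/4096.

1695/4096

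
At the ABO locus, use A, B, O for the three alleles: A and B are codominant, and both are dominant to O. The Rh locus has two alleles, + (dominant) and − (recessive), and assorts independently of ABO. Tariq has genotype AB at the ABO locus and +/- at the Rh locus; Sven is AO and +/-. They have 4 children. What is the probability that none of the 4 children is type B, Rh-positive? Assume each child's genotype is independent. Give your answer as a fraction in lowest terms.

ABO cross AB × AO → 1/2 A, 1/4 B, 1/4 AB.
Rh cross +/- × +/- → 3/4 Rh+, 1/4 Rh-; so P(type B, Rh-positive) = 1/4 × 3/4 = 3/16 per child.
P(not type B, Rh-positive) = 13/16 for one child; (13/16)^4 = 28561/65536.

28561/65536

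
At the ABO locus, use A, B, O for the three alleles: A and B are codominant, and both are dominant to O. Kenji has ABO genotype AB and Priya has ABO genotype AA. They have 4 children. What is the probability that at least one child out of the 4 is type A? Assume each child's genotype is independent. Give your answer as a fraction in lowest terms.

15/16

ABO cross AB × AA → 1/2 A, 1/2 AB.
So P(type A) = 1/2 per child.
P(none) = (1/2)^4 = 1/16; P(at least one) = 1 − 1/16 = 15/16.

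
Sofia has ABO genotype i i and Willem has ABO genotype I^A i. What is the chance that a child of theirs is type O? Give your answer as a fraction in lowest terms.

ABO cross i i × I^A i → offspring phenotypes: 1/2 O, 1/2 A.
So P(type O) = 1/2.

1/2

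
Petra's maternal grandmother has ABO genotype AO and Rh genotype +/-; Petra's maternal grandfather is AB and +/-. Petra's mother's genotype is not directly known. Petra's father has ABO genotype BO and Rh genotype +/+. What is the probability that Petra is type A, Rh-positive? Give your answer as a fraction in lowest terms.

Petra's mother's ABO genotype from AO × AB: 1/4 AA, 1/4 AB, 1/4 AO, 1/4 BO.
Crossing each possibility with the father BO and summing P(type A): 1/4·1/2 + 1/4·1/4 + 1/4·1/4 + 1/4·0 = 1/4.
Similarly for Rh via the mother's Rh distribution: P(Rh+) = 1.
Independent loci: 1/4 × 1 = 1/4.

1/4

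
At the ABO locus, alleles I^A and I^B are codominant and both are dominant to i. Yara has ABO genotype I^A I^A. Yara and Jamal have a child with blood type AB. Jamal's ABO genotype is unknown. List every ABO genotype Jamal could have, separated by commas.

For each candidate genotype of Jamal, check whether crossing it with I^A I^A can produce every observed child phenotype.
  I^A I^A → possible child types {A} ✗
  I^A I^B → possible child types {A, AB} ✓
  I^A i → possible child types {A} ✗
  I^B I^B → possible child types {AB} ✓
  I^B i → possible child types {A, AB} ✓
  i i → possible child types {A} ✗

I^A I^B, I^B I^B, I^B i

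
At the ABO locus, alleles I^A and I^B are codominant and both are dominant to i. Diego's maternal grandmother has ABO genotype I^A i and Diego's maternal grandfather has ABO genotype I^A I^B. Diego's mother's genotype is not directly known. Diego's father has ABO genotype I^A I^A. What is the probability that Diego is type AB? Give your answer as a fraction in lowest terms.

1/4

Diego's mother's ABO genotype from I^A i × I^A I^B: 1/4 I^A I^A, 1/4 I^A I^B, 1/4 I^A i, 1/4 I^B i.
Crossing each possibility with the father I^A I^A and summing P(type AB): 1/4·0 + 1/4·1/2 + 1/4·0 + 1/4·1/2 = 1/4.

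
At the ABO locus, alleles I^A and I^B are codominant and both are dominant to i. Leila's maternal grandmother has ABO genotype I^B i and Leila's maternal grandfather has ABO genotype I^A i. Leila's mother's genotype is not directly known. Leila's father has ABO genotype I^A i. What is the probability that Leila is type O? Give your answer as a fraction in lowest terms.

1/4

Leila's mother's ABO genotype from I^B i × I^A i: 1/4 I^A I^B, 1/4 I^A i, 1/4 I^B i, 1/4 i i.
Crossing each possibility with the father I^A i and summing P(type O): 1/4·0 + 1/4·1/4 + 1/4·1/4 + 1/4·1/2 = 1/4.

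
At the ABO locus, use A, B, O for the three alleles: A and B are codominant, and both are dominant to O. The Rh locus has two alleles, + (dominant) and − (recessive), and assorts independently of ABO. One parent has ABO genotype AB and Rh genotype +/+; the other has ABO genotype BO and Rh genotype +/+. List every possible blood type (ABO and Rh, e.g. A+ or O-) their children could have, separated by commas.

Gametes from AB × BO give offspring ABO genotypes AB, AO, BB, BO, i.e. phenotypes A, B, AB.
Rh cross +/+ × +/+ → phenotypes Rh+.
Combining independently: A+, B+, AB+.

A+, B+, AB+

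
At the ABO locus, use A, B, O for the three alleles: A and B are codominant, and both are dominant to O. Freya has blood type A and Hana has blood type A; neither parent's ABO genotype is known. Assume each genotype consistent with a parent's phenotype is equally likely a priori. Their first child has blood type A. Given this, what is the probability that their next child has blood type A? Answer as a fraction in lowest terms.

19/20

Possible genotypes: Freya ∈ {AA, AO}; Hana ∈ {AA, AO}.
Weight each parental genotype pair by prior × P(type-A child):
  AA × AA: posterior weight 4/15; P(next child type A) = 1.
  AA × AO: posterior weight 4/15; P(next child type A) = 1.
  AO × AA: posterior weight 4/15; P(next child type A) = 1.
  AO × AO: posterior weight 1/5; P(next child type A) = 3/4.
Weighted sum = 19/20.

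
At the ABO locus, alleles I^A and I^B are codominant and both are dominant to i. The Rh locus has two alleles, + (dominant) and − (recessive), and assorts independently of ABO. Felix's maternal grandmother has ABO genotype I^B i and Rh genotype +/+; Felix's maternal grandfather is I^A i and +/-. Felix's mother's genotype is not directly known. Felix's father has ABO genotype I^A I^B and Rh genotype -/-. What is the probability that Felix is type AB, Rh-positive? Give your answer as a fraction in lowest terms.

Felix's mother's ABO genotype from I^B i × I^A i: 1/4 I^A I^B, 1/4 I^A i, 1/4 I^B i, 1/4 i i.
Crossing each possibility with the father I^A I^B and summing P(type AB): 1/4·1/2 + 1/4·1/4 + 1/4·1/4 + 1/4·0 = 1/4.
Similarly for Rh via the mother's Rh distribution: P(Rh+) = 3/4.
Independent loci: 1/4 × 3/4 = 3/16.

3/16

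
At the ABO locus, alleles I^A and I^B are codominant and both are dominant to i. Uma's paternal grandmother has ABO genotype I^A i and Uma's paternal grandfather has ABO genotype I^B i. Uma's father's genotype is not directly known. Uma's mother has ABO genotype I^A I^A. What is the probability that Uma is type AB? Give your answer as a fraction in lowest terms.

1/4

Uma's father's ABO genotype from I^A i × I^B i: 1/4 I^A I^B, 1/4 I^A i, 1/4 I^B i, 1/4 i i.
Crossing each possibility with the mother I^A I^A and summing P(type AB): 1/4·1/2 + 1/4·0 + 1/4·1/2 + 1/4·0 = 1/4.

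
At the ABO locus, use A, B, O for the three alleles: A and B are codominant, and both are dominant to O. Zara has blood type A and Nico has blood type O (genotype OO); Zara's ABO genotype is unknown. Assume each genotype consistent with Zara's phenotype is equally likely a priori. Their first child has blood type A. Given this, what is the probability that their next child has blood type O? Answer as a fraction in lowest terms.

Possible genotypes: Zara ∈ {AA, AO}; Nico ∈ {OO}.
Weight each parental genotype pair by prior × P(type-A child):
  AA × OO: posterior weight 2/3; P(next child type O) = 0.
  AO × OO: posterior weight 1/3; P(next child type O) = 1/2.
Weighted sum = 1/6.

1/6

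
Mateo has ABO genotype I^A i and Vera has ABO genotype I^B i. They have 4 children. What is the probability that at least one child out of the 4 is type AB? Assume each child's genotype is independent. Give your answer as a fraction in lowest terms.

175/256

ABO cross I^A i × I^B i → 1/4 O, 1/4 A, 1/4 B, 1/4 AB.
So P(type AB) = 1/4 per child.
P(none) = (3/4)^4 = 81/256; P(at least one) = 1 − 81/256 = 175/256.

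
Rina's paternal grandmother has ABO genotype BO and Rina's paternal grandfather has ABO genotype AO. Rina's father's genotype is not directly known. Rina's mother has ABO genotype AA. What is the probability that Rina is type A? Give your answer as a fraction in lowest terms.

3/4

Rina's father's ABO genotype from BO × AO: 1/4 AB, 1/4 AO, 1/4 BO, 1/4 OO.
Crossing each possibility with the mother AA and summing P(type A): 1/4·1/2 + 1/4·1 + 1/4·1/2 + 1/4·1 = 3/4.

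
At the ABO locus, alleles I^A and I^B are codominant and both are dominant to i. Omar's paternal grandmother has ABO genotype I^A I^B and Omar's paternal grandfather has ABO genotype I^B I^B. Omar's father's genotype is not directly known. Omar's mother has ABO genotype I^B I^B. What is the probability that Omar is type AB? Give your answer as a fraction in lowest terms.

1/4

Omar's father's ABO genotype from I^A I^B × I^B I^B: 1/2 I^A I^B, 1/2 I^B I^B.
Crossing each possibility with the mother I^B I^B and summing P(type AB): 1/2·1/2 + 1/2·0 = 1/4.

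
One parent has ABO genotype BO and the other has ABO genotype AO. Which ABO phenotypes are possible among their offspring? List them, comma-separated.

Gametes from BO × AO give offspring ABO genotypes AB, AO, BO, OO, i.e. phenotypes O, A, B, AB.

O, A, B, AB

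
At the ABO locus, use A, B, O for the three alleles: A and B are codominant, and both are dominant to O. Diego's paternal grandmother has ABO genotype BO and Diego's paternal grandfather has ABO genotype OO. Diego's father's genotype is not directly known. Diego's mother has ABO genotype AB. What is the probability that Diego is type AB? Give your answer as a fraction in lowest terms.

Diego's father's ABO genotype from BO × OO: 1/2 BO, 1/2 OO.
Crossing each possibility with the mother AB and summing P(type AB): 1/2·1/4 + 1/2·0 = 1/8.

1/8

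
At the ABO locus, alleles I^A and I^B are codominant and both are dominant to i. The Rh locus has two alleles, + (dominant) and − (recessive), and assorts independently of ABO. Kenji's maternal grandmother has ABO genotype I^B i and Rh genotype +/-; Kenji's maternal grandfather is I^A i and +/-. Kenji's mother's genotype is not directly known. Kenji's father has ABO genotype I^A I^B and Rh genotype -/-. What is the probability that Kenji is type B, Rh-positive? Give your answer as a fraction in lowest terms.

3/16

Kenji's mother's ABO genotype from I^B i × I^A i: 1/4 I^A I^B, 1/4 I^A i, 1/4 I^B i, 1/4 i i.
Crossing each possibility with the father I^A I^B and summing P(type B): 1/4·1/4 + 1/4·1/4 + 1/4·1/2 + 1/4·1/2 = 3/8.
Similarly for Rh via the mother's Rh distribution: P(Rh+) = 1/2.
Independent loci: 3/8 × 1/2 = 3/16.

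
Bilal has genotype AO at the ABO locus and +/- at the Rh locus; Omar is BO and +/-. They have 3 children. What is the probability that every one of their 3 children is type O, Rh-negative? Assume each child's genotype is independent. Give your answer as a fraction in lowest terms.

1/4096

ABO cross AO × BO → 1/4 O, 1/4 A, 1/4 B, 1/4 AB.
Rh cross +/- × +/- → 3/4 Rh+, 1/4 Rh-; so P(type O, Rh-negative) = 1/4 × 1/4 = 1/16 per child.
All 3 independent: (1/16)^3 = 1/4096.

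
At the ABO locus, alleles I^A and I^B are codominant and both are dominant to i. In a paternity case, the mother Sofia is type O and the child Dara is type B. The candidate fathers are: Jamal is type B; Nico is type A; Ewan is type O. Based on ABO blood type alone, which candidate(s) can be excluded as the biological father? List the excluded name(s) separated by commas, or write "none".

A candidate is excluded only if no genotype consistent with his phenotype could produce a type B child with a type O mother.
Nico (type A): no genotype consistent with that phenotype can produce a type-B child with a type-O mother.
Ewan (type O): no genotype consistent with that phenotype can produce a type-B child with a type-O mother.

Nico, Ewan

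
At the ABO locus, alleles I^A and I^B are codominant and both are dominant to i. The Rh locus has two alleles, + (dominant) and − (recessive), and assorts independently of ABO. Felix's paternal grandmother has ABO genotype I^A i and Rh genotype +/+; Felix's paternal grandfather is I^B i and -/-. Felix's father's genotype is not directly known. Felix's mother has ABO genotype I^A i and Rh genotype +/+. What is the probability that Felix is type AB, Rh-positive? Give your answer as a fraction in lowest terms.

Felix's father's ABO genotype from I^A i × I^B i: 1/4 I^A I^B, 1/4 I^A i, 1/4 I^B i, 1/4 i i.
Crossing each possibility with the mother I^A i and summing P(type AB): 1/4·1/4 + 1/4·0 + 1/4·1/4 + 1/4·0 = 1/8.
Similarly for Rh via the father's Rh distribution: P(Rh+) = 1.
Independent loci: 1/8 × 1 = 1/8.

1/8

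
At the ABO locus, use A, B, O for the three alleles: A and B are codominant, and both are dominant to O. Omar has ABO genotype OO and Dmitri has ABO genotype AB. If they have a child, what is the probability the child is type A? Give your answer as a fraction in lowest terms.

1/2

ABO cross OO × AB → offspring phenotypes: 1/2 A, 1/2 B.
So P(type A) = 1/2.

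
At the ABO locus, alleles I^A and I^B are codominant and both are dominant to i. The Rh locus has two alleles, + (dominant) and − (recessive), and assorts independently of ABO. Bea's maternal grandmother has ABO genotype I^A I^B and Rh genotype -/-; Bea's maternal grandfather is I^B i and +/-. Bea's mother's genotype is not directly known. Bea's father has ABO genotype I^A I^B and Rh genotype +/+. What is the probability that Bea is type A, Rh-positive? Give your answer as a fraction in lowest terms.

1/4

Bea's mother's ABO genotype from I^A I^B × I^B i: 1/4 I^A I^B, 1/4 I^A i, 1/4 I^B I^B, 1/4 I^B i.
Crossing each possibility with the father I^A I^B and summing P(type A): 1/4·1/4 + 1/4·1/2 + 1/4·0 + 1/4·1/4 = 1/4.
Similarly for Rh via the mother's Rh distribution: P(Rh+) = 1.
Independent loci: 1/4 × 1 = 1/4.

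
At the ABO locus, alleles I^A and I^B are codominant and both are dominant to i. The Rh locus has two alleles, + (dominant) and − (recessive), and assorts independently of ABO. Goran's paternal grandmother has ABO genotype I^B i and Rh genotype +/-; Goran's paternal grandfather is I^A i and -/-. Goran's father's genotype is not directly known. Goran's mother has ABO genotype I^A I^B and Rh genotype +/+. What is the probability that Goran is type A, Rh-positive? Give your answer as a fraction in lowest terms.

Goran's father's ABO genotype from I^B i × I^A i: 1/4 I^A I^B, 1/4 I^A i, 1/4 I^B i, 1/4 i i.
Crossing each possibility with the mother I^A I^B and summing P(type A): 1/4·1/4 + 1/4·1/2 + 1/4·1/4 + 1/4·1/2 = 3/8.
Similarly for Rh via the father's Rh distribution: P(Rh+) = 1.
Independent loci: 3/8 × 1 = 3/8.

3/8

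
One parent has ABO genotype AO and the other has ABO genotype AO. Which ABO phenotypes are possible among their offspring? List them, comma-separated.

Gametes from AO × AO give offspring ABO genotypes AA, AO, OO, i.e. phenotypes O, A.

O, A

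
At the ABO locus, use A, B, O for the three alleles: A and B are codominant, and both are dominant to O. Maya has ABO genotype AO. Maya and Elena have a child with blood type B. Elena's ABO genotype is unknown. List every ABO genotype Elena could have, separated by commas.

For each candidate genotype of Elena, check whether crossing it with AO can produce every observed child phenotype.
  AA → possible child types {A} ✗
  AB → possible child types {A, B, AB} ✓
  AO → possible child types {O, A} ✗
  BB → possible child types {B, AB} ✓
  BO → possible child types {O, A, B, AB} ✓
  OO → possible child types {O, A} ✗

AB, BB, BO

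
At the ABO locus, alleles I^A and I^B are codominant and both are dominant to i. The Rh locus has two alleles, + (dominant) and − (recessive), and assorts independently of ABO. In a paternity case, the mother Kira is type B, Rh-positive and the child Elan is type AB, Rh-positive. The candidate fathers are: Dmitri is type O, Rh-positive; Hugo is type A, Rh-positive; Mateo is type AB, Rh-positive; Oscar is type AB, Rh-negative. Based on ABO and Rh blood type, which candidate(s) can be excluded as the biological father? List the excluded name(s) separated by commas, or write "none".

A candidate is excluded only if no genotype consistent with his phenotype could produce a type AB, Rh-positive child with a type B, Rh-positive mother.
Dmitri (type O, Rh+): no genotype consistent with that phenotype can produce a type-AB Rh+ child with a type-B mother.

Dmitri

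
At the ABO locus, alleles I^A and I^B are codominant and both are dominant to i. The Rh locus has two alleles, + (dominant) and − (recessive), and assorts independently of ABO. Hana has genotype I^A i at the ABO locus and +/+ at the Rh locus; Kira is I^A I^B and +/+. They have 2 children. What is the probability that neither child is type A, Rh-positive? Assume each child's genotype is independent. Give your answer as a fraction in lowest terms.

ABO cross I^A i × I^A I^B → 1/2 A, 1/4 B, 1/4 AB.
Rh cross +/+ × +/+ → 1 Rh+; so P(type A, Rh-positive) = 1/2 × 1 = 1/2 per child.
P(not type A, Rh-positive) = 1/2 for one child; (1/2)^2 = 1/4.

1/4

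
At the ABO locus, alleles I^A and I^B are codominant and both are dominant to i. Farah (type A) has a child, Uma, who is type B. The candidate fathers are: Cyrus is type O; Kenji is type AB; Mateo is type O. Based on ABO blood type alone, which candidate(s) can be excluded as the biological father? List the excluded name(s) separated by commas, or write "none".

A candidate is excluded only if no genotype consistent with his phenotype could produce a type B child with a type A mother.
Cyrus (type O): no genotype consistent with that phenotype can produce a type-B child with a type-A mother.
Mateo (type O): no genotype consistent with that phenotype can produce a type-B child with a type-A mother.

Cyrus, Mateo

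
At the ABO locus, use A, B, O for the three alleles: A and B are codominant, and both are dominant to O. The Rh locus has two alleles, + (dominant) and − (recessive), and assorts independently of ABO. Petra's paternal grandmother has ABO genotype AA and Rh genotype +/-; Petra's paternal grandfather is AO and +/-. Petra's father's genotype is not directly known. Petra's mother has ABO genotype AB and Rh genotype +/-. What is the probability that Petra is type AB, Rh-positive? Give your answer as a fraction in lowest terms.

Petra's father's ABO genotype from AA × AO: 1/2 AA, 1/2 AO.
Crossing each possibility with the mother AB and summing P(type AB): 1/2·1/2 + 1/2·1/4 = 3/8.
Similarly for Rh via the father's Rh distribution: P(Rh+) = 3/4.
Independent loci: 3/8 × 3/4 = 9/32.

9/32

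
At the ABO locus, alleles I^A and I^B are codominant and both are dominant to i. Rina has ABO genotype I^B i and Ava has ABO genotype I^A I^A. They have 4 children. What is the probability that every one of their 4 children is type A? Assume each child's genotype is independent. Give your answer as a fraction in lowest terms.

ABO cross I^B i × I^A I^A → 1/2 A, 1/2 AB.
So P(type A) = 1/2 per child.
All 4 independent: (1/2)^4 = 1/16.

1/16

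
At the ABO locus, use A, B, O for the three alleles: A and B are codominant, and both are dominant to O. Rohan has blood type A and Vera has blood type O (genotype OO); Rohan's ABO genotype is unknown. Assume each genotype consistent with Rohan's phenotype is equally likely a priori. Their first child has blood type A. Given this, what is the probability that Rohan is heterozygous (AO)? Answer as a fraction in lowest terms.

1/3

Possible genotypes: Rohan ∈ {AA, AO}; Vera ∈ {OO}.
Weight each parental genotype pair by prior × P(type-A child):
  AA × OO: posterior weight 2/3.
  AO × OO: posterior weight 1/3.
Sum the posterior weight over pairs where Rohan is AO: 1/3.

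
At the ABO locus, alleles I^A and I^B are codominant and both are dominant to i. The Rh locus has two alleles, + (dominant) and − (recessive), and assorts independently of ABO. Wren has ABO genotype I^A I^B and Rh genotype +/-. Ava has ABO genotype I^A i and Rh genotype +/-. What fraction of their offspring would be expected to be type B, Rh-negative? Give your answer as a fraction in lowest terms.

ABO cross I^A I^B × I^A i → offspring phenotypes: 1/2 A, 1/4 B, 1/4 AB.
Rh cross +/- × +/- → 3/4 Rh+, 1/4 Rh-.
Independent loci: P(type B, Rh-negative) = 1/4 × 1/4 = 1/16.

1/16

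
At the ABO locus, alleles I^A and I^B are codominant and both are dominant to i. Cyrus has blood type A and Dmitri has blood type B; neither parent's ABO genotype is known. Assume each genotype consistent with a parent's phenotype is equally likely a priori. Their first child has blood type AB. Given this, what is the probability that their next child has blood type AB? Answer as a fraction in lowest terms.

Possible genotypes: Cyrus ∈ {I^A I^A, I^A i}; Dmitri ∈ {I^B I^B, I^B i}.
Weight each parental genotype pair by prior × P(type-AB child):
  I^A I^A × I^B I^B: posterior weight 4/9; P(next child type AB) = 1.
  I^A I^A × I^B i: posterior weight 2/9; P(next child type AB) = 1/2.
  I^A i × I^B I^B: posterior weight 2/9; P(next child type AB) = 1/2.
  I^A i × I^B i: posterior weight 1/9; P(next child type AB) = 1/4.
Weighted sum = 25/36.

25/36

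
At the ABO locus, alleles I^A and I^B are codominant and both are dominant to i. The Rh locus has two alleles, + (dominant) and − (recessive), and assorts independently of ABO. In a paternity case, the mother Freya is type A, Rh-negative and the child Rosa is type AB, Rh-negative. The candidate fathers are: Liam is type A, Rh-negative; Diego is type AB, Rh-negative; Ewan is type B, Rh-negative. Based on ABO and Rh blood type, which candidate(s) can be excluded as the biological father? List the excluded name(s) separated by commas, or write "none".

Liam

A candidate is excluded only if no genotype consistent with his phenotype could produce a type AB, Rh-negative child with a type A, Rh-negative mother.
Liam (type A, Rh-): no genotype consistent with that phenotype can produce a type-AB Rh- child with a type-A mother.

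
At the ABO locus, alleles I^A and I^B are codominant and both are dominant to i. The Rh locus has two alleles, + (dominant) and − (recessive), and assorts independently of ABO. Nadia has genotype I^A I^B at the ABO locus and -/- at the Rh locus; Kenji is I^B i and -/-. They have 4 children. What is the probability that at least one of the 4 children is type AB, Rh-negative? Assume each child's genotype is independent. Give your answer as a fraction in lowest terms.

ABO cross I^A I^B × I^B i → 1/4 A, 1/2 B, 1/4 AB.
Rh cross -/- × -/- → 1 Rh-; so P(type AB, Rh-negative) = 1/4 × 1 = 1/4 per child.
P(none) = (3/4)^4 = 81/256; P(at least one) = 1 − 81/256 = 175/256.

175/256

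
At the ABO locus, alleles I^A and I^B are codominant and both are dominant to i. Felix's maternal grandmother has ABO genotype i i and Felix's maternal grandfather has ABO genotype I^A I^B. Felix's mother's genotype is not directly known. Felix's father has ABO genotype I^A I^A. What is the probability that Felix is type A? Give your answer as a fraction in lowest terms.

Felix's mother's ABO genotype from i i × I^A I^B: 1/2 I^A i, 1/2 I^B i.
Crossing each possibility with the father I^A I^A and summing P(type A): 1/2·1 + 1/2·1/2 = 3/4.

3/4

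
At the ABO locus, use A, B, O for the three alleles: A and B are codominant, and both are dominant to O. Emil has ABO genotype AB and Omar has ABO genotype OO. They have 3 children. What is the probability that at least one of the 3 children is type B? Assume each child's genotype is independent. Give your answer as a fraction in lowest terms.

7/8

ABO cross AB × OO → 1/2 A, 1/2 B.
So P(type B) = 1/2 per child.
P(none) = (1/2)^3 = 1/8; P(at least one) = 1 − 1/8 = 7/8.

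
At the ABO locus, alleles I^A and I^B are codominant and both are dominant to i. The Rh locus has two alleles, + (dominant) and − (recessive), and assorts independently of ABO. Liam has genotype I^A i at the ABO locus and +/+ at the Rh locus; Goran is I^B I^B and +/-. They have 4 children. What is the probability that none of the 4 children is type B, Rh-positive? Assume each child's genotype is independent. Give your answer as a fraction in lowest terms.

ABO cross I^A i × I^B I^B → 1/2 B, 1/2 AB.
Rh cross +/+ × +/- → 1 Rh+; so P(type B, Rh-positive) = 1/2 × 1 = 1/2 per child.
P(not type B, Rh-positive) = 1/2 for one child; (1/2)^4 = 1/16.

1/16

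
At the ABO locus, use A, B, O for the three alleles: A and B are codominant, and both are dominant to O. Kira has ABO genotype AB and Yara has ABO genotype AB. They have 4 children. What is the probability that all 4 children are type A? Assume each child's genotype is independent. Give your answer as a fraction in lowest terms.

ABO cross AB × AB → 1/4 A, 1/4 B, 1/2 AB.
So P(type A) = 1/4 per child.
All 4 independent: (1/4)^4 = 1/256.

1/256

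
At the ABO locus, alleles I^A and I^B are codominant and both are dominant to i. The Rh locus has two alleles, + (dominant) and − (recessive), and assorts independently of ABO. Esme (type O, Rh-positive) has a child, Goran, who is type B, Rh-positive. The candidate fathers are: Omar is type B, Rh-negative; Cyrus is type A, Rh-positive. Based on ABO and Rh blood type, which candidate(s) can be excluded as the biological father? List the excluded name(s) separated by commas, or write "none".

A candidate is excluded only if no genotype consistent with his phenotype could produce a type B, Rh-positive child with a type O, Rh-positive mother.
Cyrus (type A, Rh+): no genotype consistent with that phenotype can produce a type-B Rh+ child with a type-O mother.

Cyrus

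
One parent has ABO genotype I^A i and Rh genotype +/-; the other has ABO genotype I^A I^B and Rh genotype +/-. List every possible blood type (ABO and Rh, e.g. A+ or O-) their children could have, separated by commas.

A+, A-, B+, B-, AB+, AB-

Gametes from I^A i × I^A I^B give offspring ABO genotypes I^A I^A, I^A I^B, I^A i, I^B i, i.e. phenotypes A, B, AB.
Rh cross +/- × +/- → phenotypes Rh+, Rh-.
Combining independently: A+, A-, B+, B-, AB+, AB-.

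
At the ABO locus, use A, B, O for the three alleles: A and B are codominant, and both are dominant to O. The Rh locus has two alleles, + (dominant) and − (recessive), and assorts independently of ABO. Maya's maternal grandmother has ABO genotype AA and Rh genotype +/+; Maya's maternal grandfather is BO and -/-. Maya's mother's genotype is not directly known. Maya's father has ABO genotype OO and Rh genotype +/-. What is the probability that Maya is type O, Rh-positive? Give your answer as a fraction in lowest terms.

Maya's mother's ABO genotype from AA × BO: 1/2 AB, 1/2 AO.
Crossing each possibility with the father OO and summing P(type O): 1/2·0 + 1/2·1/2 = 1/4.
Similarly for Rh via the mother's Rh distribution: P(Rh+) = 3/4.
Independent loci: 1/4 × 3/4 = 3/16.

3/16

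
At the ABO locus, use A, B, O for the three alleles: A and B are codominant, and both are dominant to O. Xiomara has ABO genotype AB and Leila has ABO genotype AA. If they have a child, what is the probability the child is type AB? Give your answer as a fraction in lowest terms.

1/2

ABO cross AB × AA → offspring phenotypes: 1/2 A, 1/2 AB.
So P(type AB) = 1/2.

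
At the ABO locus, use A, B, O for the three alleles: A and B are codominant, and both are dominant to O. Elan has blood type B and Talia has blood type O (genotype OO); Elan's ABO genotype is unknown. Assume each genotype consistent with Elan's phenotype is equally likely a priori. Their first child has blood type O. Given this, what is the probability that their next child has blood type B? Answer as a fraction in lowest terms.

1/2

Possible genotypes: Elan ∈ {BB, BO}; Talia ∈ {OO}.
Weight each parental genotype pair by prior × P(type-O child):
  BO × OO: posterior weight 1; P(next child type B) = 1/2.
Weighted sum = 1/2.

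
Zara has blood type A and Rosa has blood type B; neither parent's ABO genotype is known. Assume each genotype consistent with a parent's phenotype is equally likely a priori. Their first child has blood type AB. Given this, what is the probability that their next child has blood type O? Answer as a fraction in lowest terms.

1/36

Possible genotypes: Zara ∈ {I^A I^A, I^A i}; Rosa ∈ {I^B I^B, I^B i}.
Weight each parental genotype pair by prior × P(type-AB child):
  I^A I^A × I^B I^B: posterior weight 4/9; P(next child type O) = 0.
  I^A I^A × I^B i: posterior weight 2/9; P(next child type O) = 0.
  I^A i × I^B I^B: posterior weight 2/9; P(next child type O) = 0.
  I^A i × I^B i: posterior weight 1/9; P(next child type O) = 1/4.
Weighted sum = 1/36.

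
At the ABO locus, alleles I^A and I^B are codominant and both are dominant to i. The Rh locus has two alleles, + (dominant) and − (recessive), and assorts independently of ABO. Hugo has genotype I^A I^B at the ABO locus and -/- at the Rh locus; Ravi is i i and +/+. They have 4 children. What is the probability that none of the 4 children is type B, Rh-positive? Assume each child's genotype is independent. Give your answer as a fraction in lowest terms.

ABO cross I^A I^B × i i → 1/2 A, 1/2 B.
Rh cross -/- × +/+ → 1 Rh+; so P(type B, Rh-positive) = 1/2 × 1 = 1/2 per child.
P(not type B, Rh-positive) = 1/2 for one child; (1/2)^4 = 1/16.

1/16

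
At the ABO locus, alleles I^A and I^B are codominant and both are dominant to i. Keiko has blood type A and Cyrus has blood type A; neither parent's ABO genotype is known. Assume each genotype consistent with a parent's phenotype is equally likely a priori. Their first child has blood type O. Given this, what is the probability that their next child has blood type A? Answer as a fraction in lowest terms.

Possible genotypes: Keiko ∈ {I^A I^A, I^A i}; Cyrus ∈ {I^A I^A, I^A i}.
Weight each parental genotype pair by prior × P(type-O child):
  I^A i × I^A i: posterior weight 1; P(next child type A) = 3/4.
Weighted sum = 3/4.

3/4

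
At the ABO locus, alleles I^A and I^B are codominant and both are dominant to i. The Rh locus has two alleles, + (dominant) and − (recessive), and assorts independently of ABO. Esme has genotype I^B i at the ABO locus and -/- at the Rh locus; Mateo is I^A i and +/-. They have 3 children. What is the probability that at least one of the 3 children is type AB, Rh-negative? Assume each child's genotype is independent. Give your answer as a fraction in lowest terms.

ABO cross I^B i × I^A i → 1/4 O, 1/4 A, 1/4 B, 1/4 AB.
Rh cross -/- × +/- → 1/2 Rh+, 1/2 Rh-; so P(type AB, Rh-negative) = 1/4 × 1/2 = 1/8 per child.
P(none) = (7/8)^3 = 343/512; P(at least one) = 1 − 343/512 = 169/512.

169/512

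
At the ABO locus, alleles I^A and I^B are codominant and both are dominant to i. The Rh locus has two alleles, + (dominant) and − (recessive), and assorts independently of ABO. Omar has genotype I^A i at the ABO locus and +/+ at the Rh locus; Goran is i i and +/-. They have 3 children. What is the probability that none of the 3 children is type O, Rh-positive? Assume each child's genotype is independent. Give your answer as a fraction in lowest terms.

1/8

ABO cross I^A i × i i → 1/2 O, 1/2 A.
Rh cross +/+ × +/- → 1 Rh+; so P(type O, Rh-positive) = 1/2 × 1 = 1/2 per child.
P(not type O, Rh-positive) = 1/2 for one child; (1/2)^3 = 1/8.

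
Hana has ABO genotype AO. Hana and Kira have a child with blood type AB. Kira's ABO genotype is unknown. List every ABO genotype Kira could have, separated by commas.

AB, BB, BO

For each candidate genotype of Kira, check whether crossing it with AO can produce every observed child phenotype.
  AA → possible child types {A} ✗
  AB → possible child types {A, B, AB} ✓
  AO → possible child types {O, A} ✗
  BB → possible child types {B, AB} ✓
  BO → possible child types {O, A, B, AB} ✓
  OO → possible child types {O, A} ✗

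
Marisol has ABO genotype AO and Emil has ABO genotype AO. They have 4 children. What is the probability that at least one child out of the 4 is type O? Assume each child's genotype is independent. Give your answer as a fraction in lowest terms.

175/256

ABO cross AO × AO → 1/4 O, 3/4 A.
So P(type O) = 1/4 per child.
P(none) = (3/4)^4 = 81/256; P(at least one) = 1 − 81/256 = 175/256.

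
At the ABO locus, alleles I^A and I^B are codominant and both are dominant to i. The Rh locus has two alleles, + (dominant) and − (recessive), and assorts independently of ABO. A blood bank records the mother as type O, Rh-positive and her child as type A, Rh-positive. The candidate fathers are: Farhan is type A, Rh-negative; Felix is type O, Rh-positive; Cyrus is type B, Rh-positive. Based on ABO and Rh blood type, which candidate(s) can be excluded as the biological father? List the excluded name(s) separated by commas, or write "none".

Felix, Cyrus

A candidate is excluded only if no genotype consistent with his phenotype could produce a type A, Rh-positive child with a type O, Rh-positive mother.
Felix (type O, Rh+): no genotype consistent with that phenotype can produce a type-A Rh+ child with a type-O mother.
Cyrus (type B, Rh+): no genotype consistent with that phenotype can produce a type-A Rh+ child with a type-O mother.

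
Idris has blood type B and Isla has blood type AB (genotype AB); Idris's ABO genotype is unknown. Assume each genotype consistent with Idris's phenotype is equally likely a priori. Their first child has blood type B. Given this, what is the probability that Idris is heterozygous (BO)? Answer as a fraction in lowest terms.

1/2

Possible genotypes: Idris ∈ {BB, BO}; Isla ∈ {AB}.
Weight each parental genotype pair by prior × P(type-B child):
  BB × AB: posterior weight 1/2.
  BO × AB: posterior weight 1/2.
Sum the posterior weight over pairs where Idris is BO: 1/2.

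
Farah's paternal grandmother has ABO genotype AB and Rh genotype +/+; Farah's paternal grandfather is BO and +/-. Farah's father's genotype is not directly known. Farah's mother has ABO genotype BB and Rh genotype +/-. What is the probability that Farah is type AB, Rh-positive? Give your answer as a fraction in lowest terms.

7/32

Farah's father's ABO genotype from AB × BO: 1/4 AB, 1/4 AO, 1/4 BB, 1/4 BO.
Crossing each possibility with the mother BB and summing P(type AB): 1/4·1/2 + 1/4·1/2 + 1/4·0 + 1/4·0 = 1/4.
Similarly for Rh via the father's Rh distribution: P(Rh+) = 7/8.
Independent loci: 1/4 × 7/8 = 7/32.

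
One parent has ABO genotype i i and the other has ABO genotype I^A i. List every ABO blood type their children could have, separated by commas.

O, A

Gametes from i i × I^A i give offspring ABO genotypes I^A i, i i, i.e. phenotypes O, A.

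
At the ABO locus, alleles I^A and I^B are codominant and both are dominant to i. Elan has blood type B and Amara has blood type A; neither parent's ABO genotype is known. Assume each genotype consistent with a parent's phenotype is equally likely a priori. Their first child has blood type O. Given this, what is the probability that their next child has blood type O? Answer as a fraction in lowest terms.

1/4

Possible genotypes: Elan ∈ {I^B I^B, I^B i}; Amara ∈ {I^A I^A, I^A i}.
Weight each parental genotype pair by prior × P(type-O child):
  I^B i × I^A i: posterior weight 1; P(next child type O) = 1/4.
Weighted sum = 1/4.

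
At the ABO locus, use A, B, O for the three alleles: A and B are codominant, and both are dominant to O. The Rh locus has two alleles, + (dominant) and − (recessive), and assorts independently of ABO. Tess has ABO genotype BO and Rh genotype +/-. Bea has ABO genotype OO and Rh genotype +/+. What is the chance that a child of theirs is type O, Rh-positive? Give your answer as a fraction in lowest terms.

ABO cross BO × OO → offspring phenotypes: 1/2 O, 1/2 B.
Rh cross +/- × +/+ → 1 Rh+.
Independent loci: P(type O, Rh-positive) = 1/2 × 1 = 1/2.

1/2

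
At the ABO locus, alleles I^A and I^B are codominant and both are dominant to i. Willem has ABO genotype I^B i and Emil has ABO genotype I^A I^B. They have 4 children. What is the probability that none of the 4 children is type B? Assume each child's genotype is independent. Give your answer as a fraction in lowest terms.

1/16

ABO cross I^B i × I^A I^B → 1/4 A, 1/2 B, 1/4 AB.
So P(type B) = 1/2 per child.
P(not type B) = 1/2 for one child; (1/2)^4 = 1/16.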